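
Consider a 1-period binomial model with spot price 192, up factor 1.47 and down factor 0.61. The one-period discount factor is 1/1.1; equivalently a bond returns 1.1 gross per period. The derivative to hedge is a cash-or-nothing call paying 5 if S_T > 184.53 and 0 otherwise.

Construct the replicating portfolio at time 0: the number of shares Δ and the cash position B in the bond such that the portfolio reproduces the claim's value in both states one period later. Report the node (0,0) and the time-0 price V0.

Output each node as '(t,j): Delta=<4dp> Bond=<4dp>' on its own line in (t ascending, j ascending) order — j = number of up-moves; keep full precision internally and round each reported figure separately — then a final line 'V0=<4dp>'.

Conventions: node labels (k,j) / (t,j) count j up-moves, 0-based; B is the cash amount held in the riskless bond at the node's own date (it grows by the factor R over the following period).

Since d<R<u, set p* = (R−d)/(u−d) = 0.5698; price each node as the discounted p*-expectation of its children.
Expiry values: V(1,0)=0.0000, V(1,1)=5.0000
(0,0): S=192.0000. Δ = (V_up−V_dn)/(S_up−S_dn) = (5.0000−0.0000)/(282.2400−117.1200) = 0.0303. V = [p*·5.0000 + (1−p*)·0.0000]/1.1 = 2.5899. B = V − Δ·S = -3.2241.
Check: Δ(0,0)·S0 + B(0,0) = 2.5899 = V0.

(0,0): Delta=0.0303 Bond=-3.2241
V0=2.5899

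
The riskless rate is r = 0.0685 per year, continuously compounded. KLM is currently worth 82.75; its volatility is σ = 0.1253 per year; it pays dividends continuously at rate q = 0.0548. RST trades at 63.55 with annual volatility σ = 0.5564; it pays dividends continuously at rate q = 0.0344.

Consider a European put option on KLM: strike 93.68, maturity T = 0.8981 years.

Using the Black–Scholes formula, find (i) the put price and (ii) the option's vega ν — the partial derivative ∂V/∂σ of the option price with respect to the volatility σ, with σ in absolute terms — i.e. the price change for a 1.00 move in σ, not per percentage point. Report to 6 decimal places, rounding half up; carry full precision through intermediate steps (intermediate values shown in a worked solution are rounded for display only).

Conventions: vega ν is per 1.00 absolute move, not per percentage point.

price = 10.234244
ν = 20.189525

σ√T = 0.1253·√0.8981 = 0.118744
d₁ = (ln(S/K) + (r−q+σ²/2)T) / (σ√T) = (ln(82.75/93.68) + (0.0685−0.0548+0.1253²/2)·0.8981) / 0.118744 = (-0.124061 + 0.019354) / 0.118744 = -0.881781
d₂ = d₁ − σ√T = -0.881781 − 0.118744 = -1.000525
e^{−rT} = 0.940334
e^{−qT} = 0.951976
N(−d₁) = 0.811052,  N(−d₂) = 0.841472
Put price V = K·e^{−rT}·N(−d₂) − S·e^{−qT}·N(−d₁) = 74.125688 − 63.891444 = 10.234244
φ(d₁) = (1/√(2π))·e^{−d₁²/2} = 0.270439
ν = S·e^{−qT}·φ(d₁)·√T = 20.189525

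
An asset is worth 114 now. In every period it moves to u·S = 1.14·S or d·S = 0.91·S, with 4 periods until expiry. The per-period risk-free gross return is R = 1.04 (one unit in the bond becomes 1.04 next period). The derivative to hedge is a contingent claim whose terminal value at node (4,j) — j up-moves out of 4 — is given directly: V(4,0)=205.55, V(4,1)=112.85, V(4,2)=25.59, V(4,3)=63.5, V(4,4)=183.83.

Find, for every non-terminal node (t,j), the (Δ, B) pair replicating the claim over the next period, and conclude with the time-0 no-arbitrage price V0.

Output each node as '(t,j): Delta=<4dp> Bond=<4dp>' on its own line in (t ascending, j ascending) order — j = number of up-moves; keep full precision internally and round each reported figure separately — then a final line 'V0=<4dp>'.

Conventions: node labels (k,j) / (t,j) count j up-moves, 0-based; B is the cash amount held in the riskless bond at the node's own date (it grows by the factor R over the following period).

The replicating-portfolio and risk-neutral prices coincide; use p* = (1.04−0.91)/(1.14−0.91) = 0.5652 for the latter.
Terminal payoffs: V(4,0)=205.5500, V(4,1)=112.8500, V(4,2)=25.5900, V(4,3)=63.5000, V(4,4)=183.8300
(3,0): S=85.9071. Δ = (V_up−V_dn)/(S_up−S_dn) = (112.8500−205.5500)/(97.9341−78.1755) = -4.6916. V = [p*·112.8500 + (1−p*)·205.5500]/1.04 = 147.2638. B = V − Δ·S = 550.3073.
(3,1): S=107.6199. Δ = (V_up−V_dn)/(S_up−S_dn) = (25.5900−112.8500)/(122.6867−97.9341) = -3.5253. V = [p*·25.5900 + (1−p*)·112.8500]/1.04 = 61.0857. B = V − Δ·S = 440.4770.
(3,2): S=134.8205. Δ = (V_up−V_dn)/(S_up−S_dn) = (63.5000−25.5900)/(153.6954−122.6867) = 1.2226. V = [p*·63.5000 + (1−p*)·25.5900]/1.04 = 45.2090. B = V − Δ·S = -119.6171.
(3,3): S=168.8960. Δ = (V_up−V_dn)/(S_up−S_dn) = (183.8300−63.5000)/(192.5415−153.6954) = 3.0976. V = [p*·183.8300 + (1−p*)·63.5000]/1.04 = 126.4544. B = V − Δ·S = -396.7195.
(2,0): S=94.4034. Δ = (V_up−V_dn)/(S_up−S_dn) = (61.0857−147.2638)/(107.6199−85.9071) = -3.9690. V = [p*·61.0857 + (1−p*)·147.2638]/1.04 = 94.7639. B = V − Δ·S = 469.4512.
(2,1): S=118.2636. Δ = (V_up−V_dn)/(S_up−S_dn) = (45.2090−61.0857)/(134.8205−107.6199) = -0.5837. V = [p*·45.2090 + (1−p*)·61.0857]/1.04 = 50.1076. B = V − Δ·S = 119.1366.
(2,2): S=148.1544. Δ = (V_up−V_dn)/(S_up−S_dn) = (126.4544−45.2090)/(168.8960−134.8205) = 2.3843. V = [p*·126.4544 + (1−p*)·45.2090]/1.04 = 87.6253. B = V − Δ·S = -265.6155.
(1,0): S=103.7400. Δ = (V_up−V_dn)/(S_up−S_dn) = (50.1076−94.7639)/(118.2636−94.4034) = -1.8716. V = [p*·50.1076 + (1−p*)·94.7639]/1.04 = 66.8494. B = V − Δ·S = 261.0071.
(1,1): S=129.9600. Δ = (V_up−V_dn)/(S_up−S_dn) = (87.6253−50.1076)/(148.1544−118.2636) = 1.2552. V = [p*·87.6253 + (1−p*)·50.1076]/1.04 = 68.5705. B = V − Δ·S = -94.5500.
(0,0): S=114.0000. Δ = (V_up−V_dn)/(S_up−S_dn) = (68.5705−66.8494)/(129.9600−103.7400) = 0.0656. V = [p*·68.5705 + (1−p*)·66.8494]/1.04 = 65.2136. B = V − Δ·S = 57.7308.
Sanity check at the root: Δ(0,0)·S0 + B(0,0) reproduces V0 = 65.2136.

(0,0): Delta=0.0656 Bond=57.7308
(1,0): Delta=-1.8716 Bond=261.0071
(1,1): Delta=1.2552 Bond=-94.5500
(2,0): Delta=-3.9690 Bond=469.4512
(2,1): Delta=-0.5837 Bond=119.1366
(2,2): Delta=2.3843 Bond=-265.6155
(3,0): Delta=-4.6916 Bond=550.3073
(3,1): Delta=-3.5253 Bond=440.4770
(3,2): Delta=1.2226 Bond=-119.6171
(3,3): Delta=3.0976 Bond=-396.7195
V0=65.2136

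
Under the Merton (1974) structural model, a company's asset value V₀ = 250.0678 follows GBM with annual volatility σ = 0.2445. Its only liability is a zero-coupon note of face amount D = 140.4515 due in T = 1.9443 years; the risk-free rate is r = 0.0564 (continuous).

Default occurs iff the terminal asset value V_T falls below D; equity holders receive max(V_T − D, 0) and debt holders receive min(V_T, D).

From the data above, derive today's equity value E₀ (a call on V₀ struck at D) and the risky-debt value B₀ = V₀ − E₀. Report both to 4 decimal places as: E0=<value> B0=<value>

E0=124.6929 B0=125.3749

Apply the equity-as-call identities (strike 140.4515, horizon 1.9443 years):
d₁ = [ln(V₀/D) + (r + σ²/2)T] / (σ√T)
   = [ln(250.0678/140.4515) + (0.0564 + 0.5·0.2445²)·1.9443] / (0.2445·√1.9443)
   = [0.576870 + 0.167774] / 0.340926 = 2.184178
d₂ = d₁ − σ√T = 2.184178 − 0.340926 = 1.843252
N(d₁) = 0.985525,  N(d₂) = 0.967354,  e^(−rT) = 0.896140
E₀ = V₀·N(d₁) − D·e^(−rT)·N(d₂)
   = 250.0678·0.985525 − 140.4515·0.896140·0.967354 = 124.692932
B₀ = V₀ − E₀ = 250.0678 − 124.692932 = 125.374868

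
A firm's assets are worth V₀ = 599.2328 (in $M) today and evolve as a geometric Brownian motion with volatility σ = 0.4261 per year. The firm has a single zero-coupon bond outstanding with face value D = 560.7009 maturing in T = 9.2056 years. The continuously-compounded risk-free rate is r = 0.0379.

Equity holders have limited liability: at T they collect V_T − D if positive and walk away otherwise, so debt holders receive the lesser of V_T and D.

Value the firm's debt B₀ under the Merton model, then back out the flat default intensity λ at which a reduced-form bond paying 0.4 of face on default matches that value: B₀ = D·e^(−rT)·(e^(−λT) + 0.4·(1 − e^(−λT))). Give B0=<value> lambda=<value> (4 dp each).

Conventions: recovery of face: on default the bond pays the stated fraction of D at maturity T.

Equity is a call on the firm's assets struck at D = 560.7009:
d₁ = [ln(V₀/D) + (r + σ²/2)T] / (σ√T)
   = [ln(599.2328/560.7009) + (0.0379 + 0.5·0.4261²)·9.2056] / (0.4261·√9.2056)
   = [0.066463 + 1.184582] / 1.292819 = 0.967688
d₂ = d₁ − σ√T = 0.967688 − 1.292819 = -0.325131
N(d₁) = 0.833400,  N(d₂) = 0.372541,  e^(−rT) = 0.705469
E₀ = V₀·N(d₁) − D·e^(−rT)·N(d₂)
   = 599.2328·0.833400 − 560.7009·0.705469·0.372541 = 352.039233
B₀ = V₀ − E₀ = 599.2328 − 352.039233 = 247.193567
e^(−λT) = (B₀·e^(rT)/D − 0.4)/(1 − 0.4) = (247.1936·1.417496/560.7009 − 0.4)/0.6 = 0.37487511
λ = −ln(0.37487511)/9.2056 = 0.106583

B0=247.1936 lambda=0.1066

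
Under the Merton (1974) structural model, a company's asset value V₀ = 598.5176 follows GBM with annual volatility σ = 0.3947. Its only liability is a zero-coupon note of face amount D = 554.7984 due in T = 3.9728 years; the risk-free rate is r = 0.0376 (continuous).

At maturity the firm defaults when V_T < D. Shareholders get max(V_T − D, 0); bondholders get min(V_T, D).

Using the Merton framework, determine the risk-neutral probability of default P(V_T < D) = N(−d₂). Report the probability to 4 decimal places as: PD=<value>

Equity is a call on the firm's assets struck at D = 554.7984:
d₁ = [ln(V₀/D) + (r + σ²/2)T] / (σ√T)
   = [ln(598.5176/554.7984) + (0.0376 + 0.5·0.3947²)·3.9728] / (0.3947·√3.9728)
   = [0.075851 + 0.458835] / 0.786711 = 0.679647
d₂ = d₁ − σ√T = 0.679647 − 0.786711 = -0.107065
risk-neutral PD = N(−d₂) = N(0.107065) = 0.542631

PD=0.5426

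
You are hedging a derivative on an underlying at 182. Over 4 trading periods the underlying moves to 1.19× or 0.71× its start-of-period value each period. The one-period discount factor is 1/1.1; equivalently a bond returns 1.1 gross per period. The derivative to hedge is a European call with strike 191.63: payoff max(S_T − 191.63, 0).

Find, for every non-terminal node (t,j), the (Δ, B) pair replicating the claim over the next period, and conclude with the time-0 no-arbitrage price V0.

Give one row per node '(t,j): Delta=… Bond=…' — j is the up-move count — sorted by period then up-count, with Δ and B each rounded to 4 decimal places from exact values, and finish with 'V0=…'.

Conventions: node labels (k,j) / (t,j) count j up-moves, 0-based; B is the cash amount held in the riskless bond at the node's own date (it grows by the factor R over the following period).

Risk-neutral probability p* = (R−d)/(u−d) = (1.1−0.71)/(1.19−0.71) = 0.8125.
Payoffs at expiry: V(4,0)=0.0000, V(4,1)=0.0000, V(4,2)=0.0000, V(4,3)=26.1262, V(4,4)=173.3417
  t=3,j=0: stock 65.1398 → up 77.5164 (V=0.0000), down 46.2493 (V=0.0000). Price 0.0000; hedge Δ=0.0000, bond B=0.0000.
  t=3,j=1: stock 109.1780 → up 129.9218 (V=0.0000), down 77.5164 (V=0.0000). Price 0.0000; hedge Δ=0.0000, bond B=0.0000.
  t=3,j=2: stock 182.9884 → up 217.7562 (V=26.1262), down 129.9218 (V=0.0000). Price 19.2978; hedge Δ=0.2974, bond B=-35.1319.
  t=3,j=3: stock 306.6989 → up 364.9717 (V=173.3417), down 217.7562 (V=26.1262). Price 132.4898; hedge Δ=1.0000, bond B=-174.2091.
  t=2,j=0: stock 91.7462 → up 109.1780 (V=0.0000), down 65.1398 (V=0.0000). Price 0.0000; hedge Δ=0.0000, bond B=0.0000.
  t=2,j=1: stock 153.7718 → up 182.9884 (V=19.2978), down 109.1780 (V=0.0000). Price 14.2541; hedge Δ=0.2615, bond B=-25.9497.
  t=2,j=2: stock 257.7302 → up 306.6989 (V=132.4898), down 182.9884 (V=19.2978). Price 101.1512; hedge Δ=0.9150, bond B=-134.6656.
  t=1,j=0: stock 129.2200 → up 153.7718 (V=14.2541), down 91.7462 (V=0.0000). Price 10.5286; hedge Δ=0.2298, bond B=-19.1674.
  t=1,j=1: stock 216.5800 → up 257.7302 (V=101.1512), down 153.7718 (V=14.2541). Price 77.1436; hedge Δ=0.8359, bond B=-103.8921.
  t=0,j=0: stock 182.0000 → up 216.5800 (V=77.1436), down 129.2200 (V=10.5286). Price 58.7757; hedge Δ=0.7625, bond B=-80.0057.
Verification: the root portfolio costs Δ(0,0)·S0 + B(0,0) = 58.7757, matching V0.

(0,0): Delta=0.7625 Bond=-80.0057
(1,0): Delta=0.2298 Bond=-19.1674
(1,1): Delta=0.8359 Bond=-103.8921
(2,0): Delta=0.0000 Bond=0.0000
(2,1): Delta=0.2615 Bond=-25.9497
(2,2): Delta=0.9150 Bond=-134.6656
(3,0): Delta=0.0000 Bond=0.0000
(3,1): Delta=0.0000 Bond=0.0000
(3,2): Delta=0.2974 Bond=-35.1319
(3,3): Delta=1.0000 Bond=-174.2091
V0=58.7757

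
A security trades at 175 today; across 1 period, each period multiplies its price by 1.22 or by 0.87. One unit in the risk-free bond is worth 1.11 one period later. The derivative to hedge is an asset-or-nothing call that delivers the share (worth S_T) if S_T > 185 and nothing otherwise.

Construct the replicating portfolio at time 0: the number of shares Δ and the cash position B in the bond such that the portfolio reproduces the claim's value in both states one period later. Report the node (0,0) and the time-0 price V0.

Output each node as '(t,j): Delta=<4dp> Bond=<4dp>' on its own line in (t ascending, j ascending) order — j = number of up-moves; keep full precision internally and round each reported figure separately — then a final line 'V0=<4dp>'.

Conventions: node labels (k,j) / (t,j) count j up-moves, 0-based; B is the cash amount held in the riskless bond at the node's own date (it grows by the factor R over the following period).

The replicating-portfolio and risk-neutral prices coincide; use p* = (1.11−0.87)/(1.22−0.87) = 0.6857 for the latter.
Expiry values: V(1,0)=0.0000, V(1,1)=213.5000
(0,0): S=175.0000. Δ = (V_up−V_dn)/(S_up−S_dn) = (213.5000−0.0000)/(213.5000−152.2500) = 3.4857. V = [p*·213.5000 + (1−p*)·0.0000]/1.11 = 131.8919. B = V − Δ·S = -478.1081.
As a check, the time-0 holding Δ(0,0)·S0 + B(0,0) comes to 131.8919 — exactly V0.

(0,0): Delta=3.4857 Bond=-478.1081
V0=131.8919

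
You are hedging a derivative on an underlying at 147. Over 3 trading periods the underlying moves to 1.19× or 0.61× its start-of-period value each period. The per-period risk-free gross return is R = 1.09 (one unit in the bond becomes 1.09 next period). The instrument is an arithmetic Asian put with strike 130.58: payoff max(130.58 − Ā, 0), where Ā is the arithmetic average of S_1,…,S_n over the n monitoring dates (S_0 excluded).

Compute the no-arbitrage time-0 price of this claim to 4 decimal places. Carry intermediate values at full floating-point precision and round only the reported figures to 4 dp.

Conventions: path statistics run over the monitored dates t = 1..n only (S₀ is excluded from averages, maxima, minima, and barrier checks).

price = 4.6249

Under the martingale measure an up-move has probability p* = 0.8276; value the claim as the probability-weighted average of per-path payoffs, discounted 3 periods at R = 1.09.
Enumerate all 2^3 = 8 price paths (U = up ×1.19, D = down ×0.61); each path with k up-moves has probability p*^k·(1−p*)^(3−k).
DDD: Ā=59.2450, payoff=71.3350, prob=0.005125
UDD: Ā=115.5763, payoff=15.0037, prob=0.024601
DUD: Ā=87.1563, payoff=43.4237, prob=0.024601
UUD: Ā=170.0261, payoff=0.0000, prob=0.118086
DDU: Ā=69.8201, payoff=60.7599, prob=0.024601
UDU: Ā=136.2063, payoff=0.0000, prob=0.118086
DUU: Ā=107.7863, payoff=22.7937, prob=0.118086
UUU: Ā=210.2717, payoff=0.0000, prob=0.566813
Price = Σ prob·payoff / R^3 = 5.989385 / 1.295029 = 4.6249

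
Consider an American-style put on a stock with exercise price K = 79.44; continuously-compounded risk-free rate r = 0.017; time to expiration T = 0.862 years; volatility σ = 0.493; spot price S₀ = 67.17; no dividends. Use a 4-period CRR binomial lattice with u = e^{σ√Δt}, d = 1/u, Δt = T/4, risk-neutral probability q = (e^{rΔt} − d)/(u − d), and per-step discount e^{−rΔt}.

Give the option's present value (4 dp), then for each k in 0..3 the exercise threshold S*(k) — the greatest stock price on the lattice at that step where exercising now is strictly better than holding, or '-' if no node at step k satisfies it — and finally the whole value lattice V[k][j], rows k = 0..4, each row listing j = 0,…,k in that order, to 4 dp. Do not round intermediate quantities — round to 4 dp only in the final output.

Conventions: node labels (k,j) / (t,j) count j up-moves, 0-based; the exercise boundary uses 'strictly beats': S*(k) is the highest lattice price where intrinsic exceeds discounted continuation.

Δt=0.21550  u=1.25717  d=0.79544  q=0.45098  discount=0.99634
step 4 (expiry): payoffs max(K−S,0) = 52.5492 36.9399 12.2700 0.0000 0.0000
step 3: (k=3,j=0): S=33.8062, K−S=45.6338, hold=45.3433 ⇒ V=45.6338 exercise | (k=3,j=1): S=53.4297, K−S=26.0103, hold=25.7198 ⇒ V=26.0103 exercise | (k=3,j=2): S=84.4439, K−S=0.0000, hold=6.7118 ⇒ V=6.7118 continue | (k=3,j=3): S=133.4608, K−S=0.0000, hold=0.0000 ⇒ V=0.0000 continue  boundary S*=53.4297
step 2: (k=2,j=0): S=42.5001, K−S=36.9399, hold=36.6494 ⇒ V=36.9399 exercise | (k=2,j=1): S=67.1700, K−S=12.2700, hold=17.2437 ⇒ V=17.2437 continue | (k=2,j=2): S=106.1600, K−S=0.0000, hold=3.6714 ⇒ V=3.6714 continue  boundary S*=42.5001
step 1: (k=1,j=0): S=53.4297, K−S=26.0103, hold=27.9547 ⇒ V=27.9547 continue | (k=1,j=1): S=84.4439, K−S=0.0000, hold=11.0822 ⇒ V=11.0822 continue  boundary S*=-
step 0: (k=0,j=0): S=67.1700, K−S=12.2700, hold=20.2711 ⇒ V=20.2711 continue  boundary S*=-

price = 20.2711
boundary = - - 42.5001 53.4297
tree:
20.2711
27.9547 11.0822
36.9399 17.2437 3.6714
45.6338 26.0103 6.7118 0.0000
52.5492 36.9399 12.2700 0.0000 0.0000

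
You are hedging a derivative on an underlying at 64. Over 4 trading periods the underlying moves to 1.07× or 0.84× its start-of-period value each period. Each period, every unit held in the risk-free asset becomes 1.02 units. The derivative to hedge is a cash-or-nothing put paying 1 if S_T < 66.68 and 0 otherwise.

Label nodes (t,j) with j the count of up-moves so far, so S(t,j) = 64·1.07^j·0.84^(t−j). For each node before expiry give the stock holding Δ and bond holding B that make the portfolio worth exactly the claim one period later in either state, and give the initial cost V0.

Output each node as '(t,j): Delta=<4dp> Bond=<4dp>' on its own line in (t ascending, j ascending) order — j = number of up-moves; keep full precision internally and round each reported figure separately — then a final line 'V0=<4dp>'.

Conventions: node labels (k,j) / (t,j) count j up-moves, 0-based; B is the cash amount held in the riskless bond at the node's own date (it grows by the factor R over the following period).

(0,0): Delta=-0.0307 Bond=2.5411
(1,0): Delta=0.0000 Bond=0.9423
(1,1): Delta=-0.0374 Bond=3.0502
(2,0): Delta=0.0000 Bond=0.9612
(2,1): Delta=0.0000 Bond=0.9612
(2,2): Delta=-0.0455 Bond=3.7084
(3,0): Delta=0.0000 Bond=0.9804
(3,1): Delta=0.0000 Bond=0.9804
(3,2): Delta=0.0000 Bond=0.9804
(3,3): Delta=-0.0555 Bond=4.5610
V0=0.5773

Arbitrage-free pricing uses the up-move probability p* = (R−d)/(u−d) = 0.7826, discounting each step at R = 1.02.
Expiry values: V(4,0)=1.0000, V(4,1)=1.0000, V(4,2)=1.0000, V(4,3)=1.0000, V(4,4)=0.0000
(3,0): S=37.9331. Δ = (V_up−V_dn)/(S_up−S_dn) = (1.0000−1.0000)/(40.5884−31.8638) = 0.0000. V = [p*·1.0000 + (1−p*)·1.0000]/1.02 = 0.9804. B = V − Δ·S = 0.9804.
(3,1): S=48.3195. Δ = (V_up−V_dn)/(S_up−S_dn) = (1.0000−1.0000)/(51.7019−40.5884) = 0.0000. V = [p*·1.0000 + (1−p*)·1.0000]/1.02 = 0.9804. B = V − Δ·S = 0.9804.
(3,2): S=61.5498. Δ = (V_up−V_dn)/(S_up−S_dn) = (1.0000−1.0000)/(65.8583−51.7019) = 0.0000. V = [p*·1.0000 + (1−p*)·1.0000]/1.02 = 0.9804. B = V − Δ·S = 0.9804.
(3,3): S=78.4028. Δ = (V_up−V_dn)/(S_up−S_dn) = (0.0000−1.0000)/(83.8909−65.8583) = -0.0555. V = [p*·0.0000 + (1−p*)·1.0000]/1.02 = 0.2131. B = V − Δ·S = 4.5610.
(2,0): S=45.1584. Δ = (V_up−V_dn)/(S_up−S_dn) = (0.9804−0.9804)/(48.3195−37.9331) = 0.0000. V = [p*·0.9804 + (1−p*)·0.9804]/1.02 = 0.9612. B = V − Δ·S = 0.9612.
(2,1): S=57.5232. Δ = (V_up−V_dn)/(S_up−S_dn) = (0.9804−0.9804)/(61.5498−48.3195) = 0.0000. V = [p*·0.9804 + (1−p*)·0.9804]/1.02 = 0.9612. B = V − Δ·S = 0.9612.
(2,2): S=73.2736. Δ = (V_up−V_dn)/(S_up−S_dn) = (0.2131−0.9804)/(78.4028−61.5498) = -0.0455. V = [p*·0.2131 + (1−p*)·0.9804]/1.02 = 0.3725. B = V − Δ·S = 3.7084.
(1,0): S=53.7600. Δ = (V_up−V_dn)/(S_up−S_dn) = (0.9612−0.9612)/(57.5232−45.1584) = 0.0000. V = [p*·0.9612 + (1−p*)·0.9612]/1.02 = 0.9423. B = V − Δ·S = 0.9423.
(1,1): S=68.4800. Δ = (V_up−V_dn)/(S_up−S_dn) = (0.3725−0.9612)/(73.2736−57.5232) = -0.0374. V = [p*·0.3725 + (1−p*)·0.9612]/1.02 = 0.4906. B = V − Δ·S = 3.0502.
(0,0): S=64.0000. Δ = (V_up−V_dn)/(S_up−S_dn) = (0.4906−0.9423)/(68.4800−53.7600) = -0.0307. V = [p*·0.4906 + (1−p*)·0.9423]/1.02 = 0.5773. B = V − Δ·S = 2.5411.
Verification: the root portfolio costs Δ(0,0)·S0 + B(0,0) = 0.5773, matching V0.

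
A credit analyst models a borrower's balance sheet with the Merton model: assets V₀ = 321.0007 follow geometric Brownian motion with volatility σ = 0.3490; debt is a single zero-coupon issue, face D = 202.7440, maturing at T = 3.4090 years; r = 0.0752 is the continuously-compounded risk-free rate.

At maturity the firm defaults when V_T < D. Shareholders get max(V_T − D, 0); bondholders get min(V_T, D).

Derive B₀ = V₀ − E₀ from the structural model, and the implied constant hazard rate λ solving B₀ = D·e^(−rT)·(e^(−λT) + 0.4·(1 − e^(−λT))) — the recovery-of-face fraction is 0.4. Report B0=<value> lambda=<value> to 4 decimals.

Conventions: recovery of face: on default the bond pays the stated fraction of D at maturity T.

Work the structural quantities from V₀ = 321.0007 against face 202.7440:
d₁ = [ln(V₀/D) + (r + σ²/2)T] / (σ√T)
   = [ln(321.0007/202.7440) + (0.0752 + 0.5·0.3490²)·3.4090] / (0.3490·√3.4090)
   = [0.459499 + 0.463967] / 0.644375 = 1.433118
d₂ = d₁ − σ√T = 1.433118 − 0.644375 = 0.788742
N(d₁) = 0.924088,  N(d₂) = 0.784869,  e^(−rT) = 0.773866
E₀ = V₀·N(d₁) − D·e^(−rT)·N(d₂)
   = 321.0007·0.924088 − 202.7440·0.773866·0.784869 = 173.489595
B₀ = V₀ − E₀ = 321.0007 − 173.489595 = 147.511105
e^(−λT) = (B₀·e^(rT)/D − 0.4)/(1 − 0.4) = (147.5111·1.292214/202.7440 − 0.4)/0.6 = 0.90030009
λ = −ln(0.90030009)/3.4090 = 0.030809

B0=147.5111 lambda=0.0308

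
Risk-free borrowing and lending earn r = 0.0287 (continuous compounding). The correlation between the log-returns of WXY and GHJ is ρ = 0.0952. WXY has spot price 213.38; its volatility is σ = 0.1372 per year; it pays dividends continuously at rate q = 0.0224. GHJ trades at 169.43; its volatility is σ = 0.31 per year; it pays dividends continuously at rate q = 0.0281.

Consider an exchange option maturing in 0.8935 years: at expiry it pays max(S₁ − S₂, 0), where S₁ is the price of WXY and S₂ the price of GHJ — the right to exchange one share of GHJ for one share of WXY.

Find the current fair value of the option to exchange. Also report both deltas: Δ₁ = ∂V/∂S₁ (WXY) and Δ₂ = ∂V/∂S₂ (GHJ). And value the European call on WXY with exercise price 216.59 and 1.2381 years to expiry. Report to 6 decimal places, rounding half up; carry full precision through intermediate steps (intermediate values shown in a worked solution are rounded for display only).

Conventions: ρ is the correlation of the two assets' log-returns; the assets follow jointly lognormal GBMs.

exchange price = 51.237414
Δ1 = 0.804294
Δ2 = -0.710516
price(WXY call K=216.59) = 11.944150

σ_eff = √(σ₁² + σ₂² − 2ρσ₁σ₂) = √(0.1372² + 0.31² − 2·0.0952·0.1372·0.31) = 0.326842
d₁ = (ln(S₁/S₂) + (q₂ − q₁ + σ_eff²/2)T) / (σ_eff√T) = (ln(213.38/169.43) + (0.0281 − 0.0224 + 0.053413)·0.8935) / 0.308948 = 0.917475
d₂ = d₁ − σ_eff√T = 0.917475 − 0.308948 = 0.608528
N(d₁) = 0.820553,  N(d₂) = 0.728581
V = S₁·e^{−q₁T}·N(d₁) − S₂·e^{−q₂T}·N(d₂) = 171.620167 − 120.382753 = 51.237414
Δ₁ = e^{−q₁T}·N(d₁) = 0.804294;  Δ₂ = −e^{−q₂T}·N(d₂) = -0.710516
[vanilla: WXY call K=216.59]
σ√T = 0.1372·√1.2381 = 0.152662
d₁ = (ln(S/K) + (r−q+σ²/2)T) / (σ√T) = (ln(213.38/216.59) + (0.0287−0.0224+0.1372²/2)·1.2381) / 0.152662 = (-0.014932 + 0.019453) / 0.152662 = 0.029617
d₂ = d₁ − σ√T = 0.029617 − 0.152662 = -0.123046
e^{−rT} = 0.965090
e^{−qT} = 0.972648
N(d₁) = 0.511814,  N(d₂) = 0.451036
price = S·e^{−qT}·N(d₁) − K·e^{−rT}·N(d₂) = 106.223626 − 94.279476 = 11.944150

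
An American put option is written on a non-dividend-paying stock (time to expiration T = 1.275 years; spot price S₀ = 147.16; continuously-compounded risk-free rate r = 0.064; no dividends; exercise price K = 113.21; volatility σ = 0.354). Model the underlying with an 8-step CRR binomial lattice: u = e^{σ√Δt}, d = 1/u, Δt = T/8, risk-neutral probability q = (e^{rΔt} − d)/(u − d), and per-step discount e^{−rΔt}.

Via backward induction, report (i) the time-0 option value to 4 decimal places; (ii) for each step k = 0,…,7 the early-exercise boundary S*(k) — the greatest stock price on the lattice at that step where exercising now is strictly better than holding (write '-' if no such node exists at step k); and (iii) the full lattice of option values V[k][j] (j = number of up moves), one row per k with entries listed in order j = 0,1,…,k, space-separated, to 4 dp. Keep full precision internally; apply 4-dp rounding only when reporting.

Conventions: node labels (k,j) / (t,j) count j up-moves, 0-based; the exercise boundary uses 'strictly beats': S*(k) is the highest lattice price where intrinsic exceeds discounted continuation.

price = 5.4815
boundary = - - - - 83.6154 72.5956 83.6154 96.3080
tree:
5.4815
8.7344 2.3523
13.5699 4.0947 0.6641
20.4349 7.0067 1.2768 0.0672
29.5946 11.7256 2.4478 0.1360 0.0000
40.6144 19.0388 4.6782 0.2753 0.0000 0.0000
50.1819 29.5946 8.9097 0.5572 0.0000 0.0000 0.0000
58.4884 40.6144 16.9020 1.1278 0.0000 0.0000 0.0000 0.0000
65.7002 50.1819 29.5946 2.2828 0.0000 0.0000 0.0000 0.0000 0.0000

Δt=0.15937, u=1.15180, d=0.86821, q=0.50088, disc=e^(-rΔt)=0.98985
k=8 terminal: V=max(K-S,0) → 65.7002 50.1819 29.5946 2.2828 0.0000 0.0000 0.0000 0.0000 0.0000
k=7: j=0 S=54.7216 intr=58.4884 cont=57.3395 V=58.4884[EX]; j=1 S=72.5956 intr=40.6144 cont=39.4655 V=40.6144[EX]; j=2 S=96.3080 intr=16.9020 cont=15.7532 V=16.9020[EX]; j=3 S=127.7656 intr=0.0000 cont=1.1278 V=1.1278[hold]; j=4 S=169.4984 intr=0.0000 cont=0.0000 V=0.0000[hold]; j=5 S=224.8627 intr=0.0000 cont=0.0000 V=0.0000[hold]; j=6 S=298.3109 intr=0.0000 cont=0.0000 V=0.0000[hold]; j=7 S=395.7500 intr=0.0000 cont=0.0000 V=0.0000[hold]  S*(7)=96.3080
k=6: j=0 S=63.0281 intr=50.1819 cont=49.0330 V=50.1819[EX]; j=1 S=83.6154 intr=29.5946 cont=28.4457 V=29.5946[EX]; j=2 S=110.9272 intr=2.2828 cont=8.9097 V=8.9097[hold]; j=3 S=147.1600 intr=0.0000 cont=0.5572 V=0.5572[hold]; j=4 S=195.2277 intr=0.0000 cont=0.0000 V=0.0000[hold]; j=5 S=258.9961 intr=0.0000 cont=0.0000 V=0.0000[hold]; j=6 S=343.5936 intr=0.0000 cont=0.0000 V=0.0000[hold]  S*(6)=83.6154
k=5: j=0 S=72.5956 intr=40.6144 cont=39.4655 V=40.6144[EX]; j=1 S=96.3080 intr=16.9020 cont=19.0388 V=19.0388[hold]; j=2 S=127.7656 intr=0.0000 cont=4.6782 V=4.6782[hold]; j=3 S=169.4984 intr=0.0000 cont=0.2753 V=0.2753[hold]; j=4 S=224.8627 intr=0.0000 cont=0.0000 V=0.0000[hold]; j=5 S=298.3109 intr=0.0000 cont=0.0000 V=0.0000[hold]  S*(5)=72.5956
k=4: j=0 S=83.6154 intr=29.5946 cont=29.5051 V=29.5946[EX]; j=1 S=110.9272 intr=2.2828 cont=11.7256 V=11.7256[hold]; j=2 S=147.1600 intr=0.0000 cont=2.4478 V=2.4478[hold]; j=3 S=195.2277 intr=0.0000 cont=0.1360 V=0.1360[hold]; j=4 S=258.9961 intr=0.0000 cont=0.0000 V=0.0000[hold]  S*(4)=83.6154
k=3: j=0 S=96.3080 intr=16.9020 cont=20.4349 V=20.4349[hold]; j=1 S=127.7656 intr=0.0000 cont=7.0067 V=7.0067[hold]; j=2 S=169.4984 intr=0.0000 cont=1.2768 V=1.2768[hold]; j=3 S=224.8627 intr=0.0000 cont=0.0672 V=0.0672[hold]  S*(3)=-
k=2: j=0 S=110.9272 intr=2.2828 cont=13.5699 V=13.5699[hold]; j=1 S=147.1600 intr=0.0000 cont=4.0947 V=4.0947[hold]; j=2 S=195.2277 intr=0.0000 cont=0.6641 V=0.6641[hold]  S*(2)=-
k=1: j=0 S=127.7656 intr=0.0000 cont=8.7344 V=8.7344[hold]; j=1 S=169.4984 intr=0.0000 cont=2.3523 V=2.3523[hold]  S*(1)=-
k=0: j=0 S=147.1600 intr=0.0000 cont=5.4815 V=5.4815[hold]  S*(0)=-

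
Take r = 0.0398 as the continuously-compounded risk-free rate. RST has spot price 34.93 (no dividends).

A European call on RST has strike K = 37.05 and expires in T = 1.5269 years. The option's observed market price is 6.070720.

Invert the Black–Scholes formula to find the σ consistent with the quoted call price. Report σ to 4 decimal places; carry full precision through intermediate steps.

At σ = 0.3538 the Black–Scholes value reproduces the quote:
σ√T = 0.3538·√1.5269 = 0.437183
d₁ = (ln(S/K) + (r+σ²/2)T) / (σ√T) = (ln(34.93/37.05) + (0.0398+0.3538²/2)·1.5269) / 0.437183 = (-0.058922 + 0.156335) / 0.437183 = 0.222819
d₂ = d₁ − σ√T = 0.222819 − 0.437183 = -0.214364
e^{−rT} = 0.941039
N(d₁) = 0.588162,  N(d₂) = 0.415132
V = S·N(d₁) − K·e^{−rT}·N(d₂) = 20.544495 − 14.473775 = 6.070720 (equal to the quote); since ∂V/∂σ > 0 for all σ, the implied volatility is unique

sigma = 0.3538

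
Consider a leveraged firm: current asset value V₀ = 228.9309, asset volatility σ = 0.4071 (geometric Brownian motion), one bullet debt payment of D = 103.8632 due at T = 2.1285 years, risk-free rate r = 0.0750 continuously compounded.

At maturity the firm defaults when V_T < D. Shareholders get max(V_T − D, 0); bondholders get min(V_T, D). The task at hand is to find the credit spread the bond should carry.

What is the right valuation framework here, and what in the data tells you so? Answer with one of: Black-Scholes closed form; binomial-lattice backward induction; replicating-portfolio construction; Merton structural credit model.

Key observation: a levered firm with one bullet debt due at 2.1285 years is the canonical structural-credit setup: equity is a call on the firm's assets struck at the face value.

framework: Merton structural credit model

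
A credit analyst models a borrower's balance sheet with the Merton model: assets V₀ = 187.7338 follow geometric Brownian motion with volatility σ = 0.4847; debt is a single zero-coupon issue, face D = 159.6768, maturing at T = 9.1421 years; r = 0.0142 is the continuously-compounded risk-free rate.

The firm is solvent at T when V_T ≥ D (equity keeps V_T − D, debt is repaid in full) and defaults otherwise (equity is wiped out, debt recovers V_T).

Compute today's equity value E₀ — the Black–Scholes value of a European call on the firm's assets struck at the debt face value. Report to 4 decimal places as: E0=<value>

E0=113.1281

Equity is a call on the firm's assets struck at D = 159.6768:
d₁ = [ln(V₀/D) + (r + σ²/2)T] / (σ√T)
   = [ln(187.7338/159.6768) + (0.0142 + 0.5·0.4847²)·9.1421] / (0.4847·√9.1421)
   = [0.161873 + 1.203713] / 1.465534 = 0.931801
d₂ = d₁ − σ√T = 0.931801 − 1.465534 = -0.533733
N(d₁) = 0.824280,  N(d₂) = 0.296763,  e^(−rT) = 0.878255
E₀ = V₀·N(d₁) − D·e^(−rT)·N(d₂)
   = 187.7338·0.824280 − 159.6768·0.878255·0.296763 = 113.128116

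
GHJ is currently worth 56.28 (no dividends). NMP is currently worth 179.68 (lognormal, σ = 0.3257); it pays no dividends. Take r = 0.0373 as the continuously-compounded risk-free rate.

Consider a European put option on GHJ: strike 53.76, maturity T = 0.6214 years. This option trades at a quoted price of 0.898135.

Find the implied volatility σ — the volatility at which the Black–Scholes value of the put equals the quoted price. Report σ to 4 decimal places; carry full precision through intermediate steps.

sigma = 0.1348

At σ = 0.1348 the Black–Scholes value reproduces the quote:
σ√T = 0.1348·√0.6214 = 0.106261
d₁ = (ln(S/K) + (r+σ²/2)T) / (σ√T) = (ln(56.28/53.76) + (0.0373+0.1348²/2)·0.6214) / 0.106261 = (0.045810 + 0.028824) / 0.106261 = 0.702358
d₂ = d₁ − σ√T = 0.702358 − 0.106261 = 0.596096
e^{−rT} = 0.977088
N(−d₁) = 0.241228,  N(−d₂) = 0.275555
V = K·e^{−rT}·N(−d₂) − S·N(−d₁) = 14.474452 − 13.576317 = 0.898135 (matching the quote); vega is positive throughout, so no other σ reproduces this price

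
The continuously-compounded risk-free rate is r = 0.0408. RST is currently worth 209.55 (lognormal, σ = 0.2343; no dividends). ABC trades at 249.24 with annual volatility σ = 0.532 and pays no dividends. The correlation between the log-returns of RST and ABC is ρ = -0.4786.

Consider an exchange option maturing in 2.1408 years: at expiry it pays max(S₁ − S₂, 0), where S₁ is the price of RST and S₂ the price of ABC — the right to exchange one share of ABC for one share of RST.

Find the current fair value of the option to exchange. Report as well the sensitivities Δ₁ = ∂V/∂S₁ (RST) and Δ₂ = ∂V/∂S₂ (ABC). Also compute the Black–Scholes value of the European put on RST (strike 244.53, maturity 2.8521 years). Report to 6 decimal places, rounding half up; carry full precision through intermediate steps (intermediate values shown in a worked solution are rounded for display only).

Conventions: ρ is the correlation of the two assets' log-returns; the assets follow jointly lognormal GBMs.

σ_eff = √(σ₁² + σ₂² − 2ρσ₁σ₂) = √(0.2343² + 0.532² − 2·-0.4786·0.2343·0.532) = 0.676190
d₁ = (ln(S₁/S₂) + (q₂ − q₁ + σ_eff²/2)T) / (σ_eff√T) = (ln(209.55/249.24) + (0.0 − 0.0 + 0.228617)·2.1408) / 0.989366 = 0.319365
d₂ = d₁ − σ_eff√T = 0.319365 − 0.989366 = -0.670001
N(d₁) = 0.625275,  N(d₂) = 0.251429
V = S₁·e^{−q₁T}·N(d₁) − S₂·e^{−q₂T}·N(d₂) = 131.026375 − 62.666043 = 68.360332
Δ₁ = e^{−q₁T}·N(d₁) = 0.625275;  Δ₂ = −e^{−q₂T}·N(d₂) = -0.251429
[vanilla: RST put K=244.53]
σ√T = 0.2343·√2.8521 = 0.395690
d₁ = (ln(S/K) + (r+σ²/2)T) / (σ√T) = (ln(209.55/244.53) + (0.0408+0.2343²/2)·2.8521) / 0.395690 = (-0.154376 + 0.194651) / 0.395690 = 0.101785
d₂ = d₁ − σ√T = 0.101785 − 0.395690 = -0.293905
e^{−rT} = 0.890150
N(−d₁) = 0.459464,  N(−d₂) = 0.615585
price = K·e^{−rT}·N(−d₂) − S·N(−d₁) = 133.993268 − 96.280627 = 37.712641

exchange price = 68.360332
Δ1 = 0.625275
Δ2 = -0.251429
price(RST put K=244.53) = 37.712641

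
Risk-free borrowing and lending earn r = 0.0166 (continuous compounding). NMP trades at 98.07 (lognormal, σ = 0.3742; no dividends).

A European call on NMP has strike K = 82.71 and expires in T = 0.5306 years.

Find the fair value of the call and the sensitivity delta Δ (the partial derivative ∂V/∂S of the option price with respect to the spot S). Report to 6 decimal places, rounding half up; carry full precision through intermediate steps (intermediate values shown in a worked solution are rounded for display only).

σ√T = 0.3742·√0.5306 = 0.272576
d₁ = (ln(S/K) + (r+σ²/2)T) / (σ√T) = (ln(98.07/82.71) + (0.0166+0.3742²/2)·0.5306) / 0.272576 = (0.170341 + 0.045957) / 0.272576 = 0.793532
d₂ = d₁ − σ√T = 0.793532 − 0.272576 = 0.520956
e^{−rT} = 0.991231
N(d₁) = 0.786266,  N(d₂) = 0.698801
Call price V = S·N(d₁) − K·e^{−rT}·N(d₂) = 77.109119 − 57.291021 = 19.818097
Δ = N(d₁) = 0.786266

price = 19.818097
Δ = 0.786266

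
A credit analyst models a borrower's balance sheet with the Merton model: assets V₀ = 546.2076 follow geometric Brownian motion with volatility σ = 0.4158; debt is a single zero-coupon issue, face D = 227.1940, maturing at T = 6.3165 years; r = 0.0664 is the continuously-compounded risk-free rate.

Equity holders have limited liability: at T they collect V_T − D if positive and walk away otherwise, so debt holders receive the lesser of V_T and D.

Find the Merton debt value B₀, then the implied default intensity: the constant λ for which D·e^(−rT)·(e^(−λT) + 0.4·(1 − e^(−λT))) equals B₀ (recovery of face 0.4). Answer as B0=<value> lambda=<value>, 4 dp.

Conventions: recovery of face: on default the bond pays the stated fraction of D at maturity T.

B0=135.3320 lambda=0.0270

Work the structural quantities from V₀ = 546.2076 against face 227.1940:
d₁ = [ln(V₀/D) + (r + σ²/2)T] / (σ√T)
   = [ln(546.2076/227.1940) + (0.0664 + 0.5·0.4158²)·6.3165] / (0.4158·√6.3165)
   = [0.877195 + 0.965444] / 1.045016 = 1.763265
d₂ = d₁ − σ√T = 1.763265 − 1.045016 = 0.718249
N(d₁) = 0.961072,  N(d₂) = 0.763698,  e^(−rT) = 0.657431
E₀ = V₀·N(d₁) − D·e^(−rT)·N(d₂)
   = 546.2076·0.961072 − 227.1940·0.657431·0.763698 = 410.875582
B₀ = V₀ − E₀ = 546.2076 − 410.875582 = 135.332018
e^(−λT) = (B₀·e^(rT)/D − 0.4)/(1 − 0.4) = (135.3320·1.521072/227.1940 − 0.4)/0.6 = 0.84342139
λ = −ln(0.84342139)/6.3165 = 0.026959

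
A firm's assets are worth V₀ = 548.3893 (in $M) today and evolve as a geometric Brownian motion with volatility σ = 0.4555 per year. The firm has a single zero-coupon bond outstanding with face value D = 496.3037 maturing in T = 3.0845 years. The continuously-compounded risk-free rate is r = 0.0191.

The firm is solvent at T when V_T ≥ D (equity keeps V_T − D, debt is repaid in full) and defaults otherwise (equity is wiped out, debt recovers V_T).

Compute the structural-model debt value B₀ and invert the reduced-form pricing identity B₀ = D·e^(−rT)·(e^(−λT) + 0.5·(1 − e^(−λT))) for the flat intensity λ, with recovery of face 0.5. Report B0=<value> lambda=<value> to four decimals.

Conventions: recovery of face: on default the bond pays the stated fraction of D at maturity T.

Apply the equity-as-call identities (strike 496.3037, horizon 3.0845 years):
d₁ = [ln(V₀/D) + (r + σ²/2)T] / (σ√T)
   = [ln(548.3893/496.3037) + (0.0191 + 0.5·0.4555²)·3.0845] / (0.4555·√3.0845)
   = [0.099797 + 0.378900] / 0.799983 = 0.598385
d₂ = d₁ − σ√T = 0.598385 − 0.799983 = -0.201598
N(d₁) = 0.725208,  N(d₂) = 0.420115,  e^(−rT) = 0.942788
E₀ = V₀·N(d₁) − D·e^(−rT)·N(d₂)
   = 548.3893·0.725208 − 496.3037·0.942788·0.420115 = 201.120690
B₀ = V₀ − E₀ = 548.3893 − 201.120690 = 347.268610
e^(−λT) = (B₀·e^(rT)/D − 0.5)/(1 − 0.5) = (347.2686·1.060684/496.3037 − 0.5)/0.5 = 0.48434209
λ = −ln(0.48434209)/3.0845 = 0.235034

B0=347.2686 lambda=0.2350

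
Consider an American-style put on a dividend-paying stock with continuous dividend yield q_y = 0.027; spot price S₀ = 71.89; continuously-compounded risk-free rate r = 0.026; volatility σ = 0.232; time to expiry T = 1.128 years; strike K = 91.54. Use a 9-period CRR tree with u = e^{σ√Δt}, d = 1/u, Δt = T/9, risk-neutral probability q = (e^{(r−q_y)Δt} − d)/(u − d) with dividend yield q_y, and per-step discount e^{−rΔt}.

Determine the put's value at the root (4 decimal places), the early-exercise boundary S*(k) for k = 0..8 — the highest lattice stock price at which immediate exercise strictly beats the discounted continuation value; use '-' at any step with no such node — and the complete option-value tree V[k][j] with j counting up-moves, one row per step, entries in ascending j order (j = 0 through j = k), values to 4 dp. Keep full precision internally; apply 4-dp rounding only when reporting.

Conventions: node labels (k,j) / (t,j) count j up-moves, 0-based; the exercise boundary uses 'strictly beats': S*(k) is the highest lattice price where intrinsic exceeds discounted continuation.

Δt=0.12533  u=1.08560  d=0.92115  q=0.47872  discount=0.99675
step 9 (expiry): payoffs max(K−S,0) = 57.2129 51.0845 43.8621 35.3502 25.3186 13.4961 0.0000 0.0000 0.0000 0.0000
step 8: (k=8,j=0): S=37.2655, K−S=54.2745, hold=54.1026 ⇒ V=54.2745 exercise | (k=8,j=1): S=43.9185, K−S=47.6215, hold=47.4721 ⇒ V=47.6215 exercise | (k=8,j=2): S=51.7592, K−S=39.7808, hold=39.6578 ⇒ V=39.7808 exercise | (k=8,j=3): S=60.9998, K−S=30.5402, hold=30.4485 ⇒ V=30.5402 exercise | (k=8,j=4): S=71.8900, K−S=19.6500, hold=19.5951 ⇒ V=19.6500 exercise | (k=8,j=5): S=84.7245, K−S=6.8155, hold=7.0124 ⇒ V=7.0124 continue | (k=8,j=6): S=99.8503, K−S=0.0000, hold=0.0000 ⇒ V=0.0000 continue | (k=8,j=7): S=117.6765, K−S=0.0000, hold=0.0000 ⇒ V=0.0000 continue | (k=8,j=8): S=138.6852, K−S=0.0000, hold=0.0000 ⇒ V=0.0000 continue  boundary S*=71.8900
step 7: (k=7,j=0): S=40.4555, K−S=51.0845, hold=50.9234 ⇒ V=51.0845 exercise | (k=7,j=1): S=47.6779, K−S=43.8621, hold=43.7253 ⇒ V=43.8621 exercise | (k=7,j=2): S=56.1898, K−S=35.3502, hold=35.2422 ⇒ V=35.3502 exercise | (k=7,j=3): S=66.2214, K−S=25.3186, hold=25.2445 ⇒ V=25.3186 exercise | (k=7,j=4): S=78.0439, K−S=13.4961, hold=13.5559 ⇒ V=13.5559 continue | (k=7,j=5): S=91.9770, K−S=0.0000, hold=3.6436 ⇒ V=3.6436 continue | (k=7,j=6): S=108.3976, K−S=0.0000, hold=0.0000 ⇒ V=0.0000 continue | (k=7,j=7): S=127.7497, K−S=0.0000, hold=0.0000 ⇒ V=0.0000 continue  boundary S*=66.2214
step 6: (k=6,j=0): S=43.9185, K−S=47.6215, hold=47.4721 ⇒ V=47.6215 exercise | (k=6,j=1): S=51.7592, K−S=39.7808, hold=39.6578 ⇒ V=39.7808 exercise | (k=6,j=2): S=60.9998, K−S=30.5402, hold=30.4485 ⇒ V=30.5402 exercise | (k=6,j=3): S=71.8900, K−S=19.6500, hold=19.6236 ⇒ V=19.6500 exercise | (k=6,j=4): S=84.7245, K−S=6.8155, hold=8.7821 ⇒ V=8.7821 continue | (k=6,j=5): S=99.8503, K−S=0.0000, hold=1.8932 ⇒ V=1.8932 continue | (k=6,j=6): S=117.6765, K−S=0.0000, hold=0.0000 ⇒ V=0.0000 continue  boundary S*=71.8900
step 5: (k=5,j=0): S=47.6779, K−S=43.8621, hold=43.7253 ⇒ V=43.8621 exercise | (k=5,j=1): S=56.1898, K−S=35.3502, hold=35.2422 ⇒ V=35.3502 exercise | (k=5,j=2): S=66.2214, K−S=25.3186, hold=25.2445 ⇒ V=25.3186 exercise | (k=5,j=3): S=78.0439, K−S=13.4961, hold=14.4003 ⇒ V=14.4003 continue | (k=5,j=4): S=91.9770, K−S=0.0000, hold=5.4664 ⇒ V=5.4664 continue | (k=5,j=5): S=108.3976, K−S=0.0000, hold=0.9837 ⇒ V=0.9837 continue  boundary S*=66.2214
step 4: (k=4,j=0): S=51.7592, K−S=39.7808, hold=39.6578 ⇒ V=39.7808 exercise | (k=4,j=1): S=60.9998, K−S=30.5402, hold=30.4485 ⇒ V=30.5402 exercise | (k=4,j=2): S=71.8900, K−S=19.6500, hold=20.0265 ⇒ V=20.0265 continue | (k=4,j=3): S=84.7245, K−S=6.8155, hold=10.0906 ⇒ V=10.0906 continue | (k=4,j=4): S=99.8503, K−S=0.0000, hold=3.3096 ⇒ V=3.3096 continue  boundary S*=60.9998
step 3: (k=3,j=0): S=56.1898, K−S=35.3502, hold=35.2422 ⇒ V=35.3502 exercise | (k=3,j=1): S=66.2214, K−S=25.3186, hold=25.4242 ⇒ V=25.4242 continue | (k=3,j=2): S=78.0439, K−S=13.4961, hold=15.2203 ⇒ V=15.2203 continue | (k=3,j=3): S=91.9770, K−S=0.0000, hold=6.8222 ⇒ V=6.8222 continue  boundary S*=56.1898
step 2: (k=2,j=0): S=60.9998, K−S=30.5402, hold=30.4989 ⇒ V=30.5402 exercise | (k=2,j=1): S=71.8900, K−S=19.6500, hold=20.4726 ⇒ V=20.4726 continue | (k=2,j=2): S=84.7245, K−S=6.8155, hold=11.1636 ⇒ V=11.1636 continue  boundary S*=60.9998
step 1: (k=1,j=0): S=66.2214, K−S=25.3186, hold=25.6370 ⇒ V=25.6370 continue | (k=1,j=1): S=78.0439, K−S=13.4961, hold=15.9641 ⇒ V=15.9641 continue  boundary S*=-
step 0: (k=0,j=0): S=71.8900, K−S=19.6500, hold=20.9381 ⇒ V=20.9381 continue  boundary S*=-

price = 20.9381
boundary = - - 60.9998 56.1898 60.9998 66.2214 71.8900 66.2214 71.8900
tree:
20.9381
25.6370 15.9641
30.5402 20.4726 11.1636
35.3502 25.4242 15.2203 6.8222
39.7808 30.5402 20.0265 10.0906 3.3096
43.8621 35.3502 25.3186 14.4003 5.4664 0.9837
47.6215 39.7808 30.5402 19.6500 8.7821 1.8932 0.0000
51.0845 43.8621 35.3502 25.3186 13.5559 3.6436 0.0000 0.0000
54.2745 47.6215 39.7808 30.5402 19.6500 7.0124 0.0000 0.0000 0.0000
57.2129 51.0845 43.8621 35.3502 25.3186 13.4961 0.0000 0.0000 0.0000 0.0000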